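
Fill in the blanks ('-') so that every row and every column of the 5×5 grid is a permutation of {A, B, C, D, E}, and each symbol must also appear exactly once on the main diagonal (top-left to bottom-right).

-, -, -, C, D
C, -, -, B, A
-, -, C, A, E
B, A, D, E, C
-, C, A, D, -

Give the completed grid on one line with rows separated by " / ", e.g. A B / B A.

(r1,c1): row 1 has {C,D}; column 1 has {B,C}; the diagonal has {C,E}, so it must be A.
(r2,c2): row 2 has {A,B,C}; column 2 has {A,C}; the diagonal has {A,C,E}, so it must be D.
(r2,c3): row 2 has {A,B,C,D}; column 3 has {A,C,D}, so it must be E.
(r3,c1): row 3 has {A,C,E}; column 1 has {A,B,C}, so it must be D.
(r3,c2): row 3 has {A,C,D,E}; column 2 has {A,C,D}, so it must be B.
(r5,c1): row 5 has {A,C,D}; column 1 has {A,B,C,D}, so it must be E.
(r5,c5): row 5 has {A,C,D,E}; column 5 has {A,C,D,E}; the diagonal has {A,C,D,E}, so it must be B.
(r1,c2): row 1 has {A,C,D}; column 2 has {A,B,C,D}, so it must be E.
(r1,c3): row 1 has {A,C,D,E}; column 3 has {A,C,D,E}, so it must be B.

A E B C D / C D E B A / D B C A E / B A D E C / E C A D B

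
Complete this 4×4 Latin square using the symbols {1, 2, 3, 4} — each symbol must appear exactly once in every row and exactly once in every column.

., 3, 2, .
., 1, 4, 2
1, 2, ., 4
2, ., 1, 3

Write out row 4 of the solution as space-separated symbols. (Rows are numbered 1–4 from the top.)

2 4 1 3

row 1 has {2,3}; column 1 has {1,2} — only 4 is left for (r1,c1).
row 1 has {2,3,4}; column 4 has {2,3,4} — only 1 is left for (r1,c4).
row 2 has {1,2,4}; column 1 has {1,2,4} — only 3 is left for (r2,c1).
row 3 has {1,2,4}; column 3 has {1,2,4} — only 3 is left for (r3,c3).
row 4 has {1,2,3}; column 2 has {1,2,3} — only 4 is left for (r4,c2).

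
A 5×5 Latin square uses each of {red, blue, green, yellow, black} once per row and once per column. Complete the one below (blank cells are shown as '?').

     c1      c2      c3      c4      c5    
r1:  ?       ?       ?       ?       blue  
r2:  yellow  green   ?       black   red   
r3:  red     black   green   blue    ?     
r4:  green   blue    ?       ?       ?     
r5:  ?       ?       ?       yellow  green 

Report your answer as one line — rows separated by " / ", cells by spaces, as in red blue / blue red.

(r1,c1) = black
(r2,c3) = blue
(r3,c5) = yellow
(r4,c4) = red
(r4,c5) = black
(r5,c1) = blue
(r5,c2) = red
(r5,c3) = black
(r1,c2) = yellow
(r1,c3) = red
(r1,c4) = green
(r4,c3) = yellow

black yellow red green blue / yellow green blue black red / red black green blue yellow / green blue yellow red black / blue red black yellow green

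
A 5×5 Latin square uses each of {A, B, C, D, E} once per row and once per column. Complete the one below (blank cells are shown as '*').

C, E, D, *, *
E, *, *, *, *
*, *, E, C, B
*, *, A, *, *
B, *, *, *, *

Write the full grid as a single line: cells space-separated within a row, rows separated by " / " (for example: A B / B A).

C E D B A / E C B A D / A D E C B / D B A E C / B A C D E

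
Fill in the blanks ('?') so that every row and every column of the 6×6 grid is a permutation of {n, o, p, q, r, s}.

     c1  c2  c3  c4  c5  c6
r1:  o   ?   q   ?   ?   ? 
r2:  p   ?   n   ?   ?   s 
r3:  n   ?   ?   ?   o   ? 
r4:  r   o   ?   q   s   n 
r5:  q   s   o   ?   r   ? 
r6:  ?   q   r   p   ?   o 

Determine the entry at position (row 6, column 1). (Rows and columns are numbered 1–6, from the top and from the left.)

s

(r2,c2) = r
(r2,c4) = o
(r2,c5) = q
(r3,c2) = p
(r3,c3) = s
(r3,c4) = r
(r3,c6) = q
(r4,c3) = p
(r5,c4) = n
(r5,c6) = p
(r6,c1) = s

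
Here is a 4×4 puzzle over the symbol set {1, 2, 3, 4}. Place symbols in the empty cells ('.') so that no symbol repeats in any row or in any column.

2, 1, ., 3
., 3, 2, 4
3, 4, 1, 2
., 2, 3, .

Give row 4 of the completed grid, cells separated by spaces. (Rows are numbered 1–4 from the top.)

4 2 3 1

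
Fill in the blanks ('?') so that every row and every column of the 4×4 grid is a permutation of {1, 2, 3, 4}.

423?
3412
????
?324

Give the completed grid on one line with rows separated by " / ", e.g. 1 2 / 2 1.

4 2 3 1 / 3 4 1 2 / 2 1 4 3 / 1 3 2 4

(r1,c4) = 1
(r3,c2) = 1
(r3,c3) = 4
(r3,c4) = 3
(r4,c1) = 1
(r3,c1) = 2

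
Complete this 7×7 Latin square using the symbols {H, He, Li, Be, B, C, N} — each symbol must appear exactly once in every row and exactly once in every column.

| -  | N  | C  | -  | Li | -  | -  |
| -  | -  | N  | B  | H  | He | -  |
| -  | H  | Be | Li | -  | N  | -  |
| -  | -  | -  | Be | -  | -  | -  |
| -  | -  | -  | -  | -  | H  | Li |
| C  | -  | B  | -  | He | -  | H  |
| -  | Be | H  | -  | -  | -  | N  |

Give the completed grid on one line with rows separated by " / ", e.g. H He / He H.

Be N C H Li B He / Li C N B H He Be / He H Be Li B N C / H He Li Be N C B / N B He C Be H Li / C Li B N He Be H / B Be H He C Li N

(r5,c3) = He
(r6,c2) = Li
(r6,c4) = N
(r6,c6) = Be
(r1,c6) = B
(r2,c2) = C
(r2,c7) = Be
(r4,c3) = Li
(r4,c6) = C
(r5,c2) = B
(r5,c4) = C
(r7,c4) = He
(r7,c6) = Li
(r1,c4) = H
(r1,c7) = He
(r2,c1) = Li
(r4,c2) = He
(r4,c7) = B
(r7,c1) = B
(r7,c5) = C
(r1,c1) = Be
(r3,c1) = He
(r3,c5) = B
(r3,c7) = C
(r4,c5) = N
(r5,c1) = N
(r5,c5) = Be
(r4,c1) = H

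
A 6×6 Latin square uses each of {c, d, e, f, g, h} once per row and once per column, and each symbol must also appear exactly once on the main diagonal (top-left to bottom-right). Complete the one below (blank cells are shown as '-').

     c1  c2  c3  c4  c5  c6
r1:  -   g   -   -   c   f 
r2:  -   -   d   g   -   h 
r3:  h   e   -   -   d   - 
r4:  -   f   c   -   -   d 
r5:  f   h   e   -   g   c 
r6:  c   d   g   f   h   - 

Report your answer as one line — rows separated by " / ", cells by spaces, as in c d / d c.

d g h e c f / e c d g f h / h e f c d g / g f c h e d / f h e d g c / c d g f h e

row 1 has {c,f,g}; column 3 has {c,d,e,g} — only h is left for (r1,c3).
row 2 has {d,g,h}; column 1 has {c,f,h} — only e is left for (r2,c1).
row 2 has {d,e,g,h}; column 2 has {d,e,f,g,h}; the diagonal has {g} — only c is left for (r2,c2).
row 2 has {c,d,e,g,h}; column 5 has {c,d,g,h} — only f is left for (r2,c5).
row 3 has {d,e,h}; column 3 has {c,d,e,g,h}; the diagonal has {c,g} — only f is left for (r3,c3).
row 3 has {d,e,f,h}; column 4 has {f,g} — only c is left for (r3,c4).
row 3 has {c,d,e,f,h}; column 6 has {c,d,f,h} — only g is left for (r3,c6).
row 4 has {c,d,f}; column 1 has {c,e,f,h} — only g is left for (r4,c1).
row 4 has {c,d,f,g}; column 5 has {c,d,f,g,h} — only e is left for (r4,c5).
row 5 has {c,e,f,g,h}; column 4 has {c,f,g} — only d is left for (r5,c4).
row 6 has {c,d,f,g,h}; column 6 has {c,d,f,g,h}; the diagonal has {c,f,g} — only e is left for (r6,c6).
row 1 has {c,f,g,h}; column 1 has {c,e,f,g,h}; the diagonal has {c,e,f,g} — only d is left for (r1,c1).
row 1 has {c,d,f,g,h}; column 4 has {c,d,f,g} — only e is left for (r1,c4).
row 4 has {c,d,e,f,g}; column 4 has {c,d,e,f,g}; the diagonal has {c,d,e,f,g} — only h is left for (r4,c4).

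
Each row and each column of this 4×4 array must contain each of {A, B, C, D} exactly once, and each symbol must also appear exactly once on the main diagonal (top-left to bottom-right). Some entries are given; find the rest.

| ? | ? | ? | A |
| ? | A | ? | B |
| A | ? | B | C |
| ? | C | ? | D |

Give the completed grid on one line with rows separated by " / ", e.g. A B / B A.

C B D A / D A C B / A D B C / B C A D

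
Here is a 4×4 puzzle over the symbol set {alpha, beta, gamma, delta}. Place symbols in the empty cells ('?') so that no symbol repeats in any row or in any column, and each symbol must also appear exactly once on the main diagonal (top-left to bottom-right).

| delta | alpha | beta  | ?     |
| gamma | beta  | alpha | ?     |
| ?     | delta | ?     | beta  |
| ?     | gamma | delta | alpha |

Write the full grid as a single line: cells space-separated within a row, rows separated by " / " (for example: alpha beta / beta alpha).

delta alpha beta gamma / gamma beta alpha delta / alpha delta gamma beta / beta gamma delta alpha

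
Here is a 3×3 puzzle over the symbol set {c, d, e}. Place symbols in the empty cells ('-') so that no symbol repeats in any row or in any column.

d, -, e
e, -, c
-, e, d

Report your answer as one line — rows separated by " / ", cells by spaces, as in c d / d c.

d c e / e d c / c e d

(r1,c2) = c
(r2,c2) = d
(r3,c1) = c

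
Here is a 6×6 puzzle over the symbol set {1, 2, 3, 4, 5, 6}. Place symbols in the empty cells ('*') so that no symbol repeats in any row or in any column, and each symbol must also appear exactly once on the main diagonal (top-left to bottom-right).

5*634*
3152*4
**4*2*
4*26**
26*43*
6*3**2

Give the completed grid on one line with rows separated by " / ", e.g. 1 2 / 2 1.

5 2 6 3 4 1 / 3 1 5 2 6 4 / 1 3 4 5 2 6 / 4 5 2 6 1 3 / 2 6 1 4 3 5 / 6 4 3 1 5 2

(r1,c2) = 2
(r1,c6) = 1
(r2,c5) = 6
(r3,c1) = 1
(r3,c4) = 5
(r5,c3) = 1
(r5,c6) = 5
(r6,c4) = 1
(r6,c5) = 5
(r3,c2) = 3
(r3,c6) = 6
(r4,c2) = 5
(r4,c5) = 1
(r4,c6) = 3
(r6,c2) = 4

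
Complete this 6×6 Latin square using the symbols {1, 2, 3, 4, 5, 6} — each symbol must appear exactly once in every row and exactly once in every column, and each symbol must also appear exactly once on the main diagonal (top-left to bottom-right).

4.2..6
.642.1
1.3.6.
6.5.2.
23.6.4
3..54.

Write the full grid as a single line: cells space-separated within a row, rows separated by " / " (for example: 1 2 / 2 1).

4 5 2 3 1 6 / 5 6 4 2 3 1 / 1 2 3 4 6 5 / 6 4 5 1 2 3 / 2 3 1 6 5 4 / 3 1 6 5 4 2

Cell (r2,c1): row 2 has {1,2,4,6}; column 1 has {1,2,3,4,6} → 5.
Cell (r2,c5): row 2 has {1,2,4,5,6}; column 5 has {2,4,6} → 3.
Cell (r3,c4): row 3 has {1,3,6}; column 4 has {2,5,6} → 4.
Cell (r4,c4): row 4 has {2,5,6}; column 4 has {2,4,5,6}; the diagonal has {3,4,6} → 1.
Cell (r4,c6): row 4 has {1,2,5,6}; column 6 has {1,4,6} → 3.
Cell (r5,c3): row 5 has {2,3,4,6}; column 3 has {2,3,4,5} → 1.
Cell (r5,c5): row 5 has {1,2,3,4,6}; column 5 has {2,3,4,6}; the diagonal has {1,3,4,6} → 5.
Cell (r6,c3): row 6 has {3,4,5}; column 3 has {1,2,3,4,5} → 6.
Cell (r6,c6): row 6 has {3,4,5,6}; column 6 has {1,3,4,6}; the diagonal has {1,3,4,5,6} → 2.
Cell (r1,c4): row 1 has {2,4,6}; column 4 has {1,2,4,5,6} → 3.
Cell (r1,c5): row 1 has {2,3,4,6}; column 5 has {2,3,4,5,6} → 1.
Cell (r3,c6): row 3 has {1,3,4,6}; column 6 has {1,2,3,4,6} → 5.
Cell (r4,c2): row 4 has {1,2,3,5,6}; column 2 has {3,6} → 4.
Cell (r6,c2): row 6 has {2,3,4,5,6}; column 2 has {3,4,6} → 1.
Cell (r1,c2): row 1 has {1,2,3,4,6}; column 2 has {1,3,4,6} → 5.
Cell (r3,c2): row 3 has {1,3,4,5,6}; column 2 has {1,3,4,5,6} → 2.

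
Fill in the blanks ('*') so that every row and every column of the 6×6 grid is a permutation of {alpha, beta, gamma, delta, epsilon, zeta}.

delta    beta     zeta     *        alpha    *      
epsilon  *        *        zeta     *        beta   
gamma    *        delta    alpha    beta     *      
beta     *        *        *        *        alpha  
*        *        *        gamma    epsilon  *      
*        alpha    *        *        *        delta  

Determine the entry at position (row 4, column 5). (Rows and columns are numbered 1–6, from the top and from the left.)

zeta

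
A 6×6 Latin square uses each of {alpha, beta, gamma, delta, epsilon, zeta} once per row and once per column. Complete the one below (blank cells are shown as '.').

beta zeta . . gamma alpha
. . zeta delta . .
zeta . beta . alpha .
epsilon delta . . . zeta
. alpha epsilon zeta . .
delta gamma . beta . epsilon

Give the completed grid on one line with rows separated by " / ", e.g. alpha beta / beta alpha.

beta zeta delta epsilon gamma alpha / alpha beta zeta delta epsilon gamma / zeta epsilon beta gamma alpha delta / epsilon delta gamma alpha beta zeta / gamma alpha epsilon zeta delta beta / delta gamma alpha beta zeta epsilon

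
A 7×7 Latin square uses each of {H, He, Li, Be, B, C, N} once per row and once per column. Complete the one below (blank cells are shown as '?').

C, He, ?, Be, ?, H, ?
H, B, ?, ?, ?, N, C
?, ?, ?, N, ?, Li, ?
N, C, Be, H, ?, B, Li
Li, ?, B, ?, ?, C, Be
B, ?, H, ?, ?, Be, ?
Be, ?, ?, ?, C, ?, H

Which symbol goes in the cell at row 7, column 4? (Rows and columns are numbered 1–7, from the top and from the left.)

B

At row 3, column 1: row 3 has {Li,N}; column 1 has {H,Li,Be,B,C,N}; that leaves He.
At row 3, column 3: row 3 has {He,Li,N}; column 3 has {H,Be,B}; that leaves C.
At row 3, column 7: row 3 has {He,Li,C,N}; column 7 has {H,Li,Be,C}; that leaves B.
At row 4, column 5: row 4 has {H,Li,Be,B,C,N}; column 5 has {C}; that leaves He.
At row 5, column 4: row 5 has {Li,Be,B,C}; column 4 has {H,Be,N}; that leaves He.
At row 7, column 6: row 7 has {H,Be,C}; column 6 has {H,Li,Be,B,C,N}; that leaves He.
At row 1, column 7: row 1 has {H,He,Be,C}; column 7 has {H,Li,Be,B,C}; that leaves N.
At row 2, column 4: row 2 has {H,B,C,N}; column 4 has {H,He,Be,N}; that leaves Li.
At row 2, column 5: row 2 has {H,Li,B,C,N}; column 5 has {He,C}; that leaves Be.
At row 3, column 5: row 3 has {He,Li,B,C,N}; column 5 has {He,Be,C}; that leaves H.
At row 5, column 5: row 5 has {He,Li,Be,B,C}; column 5 has {H,He,Be,C}; that leaves N.
At row 6, column 4: row 6 has {H,Be,B}; column 4 has {H,He,Li,Be,N}; that leaves C.
At row 6, column 5: row 6 has {H,Be,B,C}; column 5 has {H,He,Be,C,N}; that leaves Li.
At row 6, column 7: row 6 has {H,Li,Be,B,C}; column 7 has {H,Li,Be,B,C,N}; that leaves He.
At row 7, column 4: row 7 has {H,He,Be,C}; column 4 has {H,He,Li,Be,C,N}; that leaves B.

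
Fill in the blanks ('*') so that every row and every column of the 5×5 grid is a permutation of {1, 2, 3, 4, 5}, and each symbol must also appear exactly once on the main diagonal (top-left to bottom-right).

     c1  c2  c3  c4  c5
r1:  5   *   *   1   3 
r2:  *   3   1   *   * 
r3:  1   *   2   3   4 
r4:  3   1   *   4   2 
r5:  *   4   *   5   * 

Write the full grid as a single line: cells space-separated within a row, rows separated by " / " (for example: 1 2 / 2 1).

At row 1, column 2: row 1 has {1,3,5}; column 2 has {1,3,4}; that leaves 2.
At row 1, column 3: row 1 has {1,2,3,5}; column 3 has {1,2}; that leaves 4.
At row 2, column 4: row 2 has {1,3}; column 4 has {1,3,4,5}; that leaves 2.
At row 2, column 5: row 2 has {1,2,3}; column 5 has {2,3,4}; that leaves 5.
At row 3, column 2: row 3 has {1,2,3,4}; column 2 has {1,2,3,4}; that leaves 5.
At row 4, column 3: row 4 has {1,2,3,4}; column 3 has {1,2,4}; that leaves 5.
At row 5, column 1: row 5 has {4,5}; column 1 has {1,3,5}; that leaves 2.
At row 5, column 3: row 5 has {2,4,5}; column 3 has {1,2,4,5}; that leaves 3.
At row 5, column 5: row 5 has {2,3,4,5}; column 5 has {2,3,4,5}; the diagonal has {2,3,4,5}; that leaves 1.
At row 2, column 1: row 2 has {1,2,3,5}; column 1 has {1,2,3,5}; that leaves 4.

5 2 4 1 3 / 4 3 1 2 5 / 1 5 2 3 4 / 3 1 5 4 2 / 2 4 3 5 1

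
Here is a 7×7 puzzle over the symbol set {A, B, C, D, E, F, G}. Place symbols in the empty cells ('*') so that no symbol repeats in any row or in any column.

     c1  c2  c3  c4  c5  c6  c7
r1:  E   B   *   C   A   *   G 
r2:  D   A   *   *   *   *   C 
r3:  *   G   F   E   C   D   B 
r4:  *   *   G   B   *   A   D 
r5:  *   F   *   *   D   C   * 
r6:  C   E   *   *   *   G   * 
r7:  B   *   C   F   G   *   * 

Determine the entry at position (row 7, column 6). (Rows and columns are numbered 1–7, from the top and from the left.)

E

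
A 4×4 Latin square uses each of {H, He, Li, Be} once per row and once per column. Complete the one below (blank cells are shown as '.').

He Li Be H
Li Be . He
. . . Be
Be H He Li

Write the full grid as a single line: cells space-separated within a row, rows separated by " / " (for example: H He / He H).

At row 2, column 3: row 2 has {He,Li,Be}; column 3 has {He,Be}; that leaves H.
At row 3, column 1: row 3 has {Be}; column 1 has {He,Li,Be}; that leaves H.
At row 3, column 2: row 3 has {H,Be}; column 2 has {H,Li,Be}; that leaves He.
At row 3, column 3: row 3 has {H,He,Be}; column 3 has {H,He,Be}; that leaves Li.

He Li Be H / Li Be H He / H He Li Be / Be H He Li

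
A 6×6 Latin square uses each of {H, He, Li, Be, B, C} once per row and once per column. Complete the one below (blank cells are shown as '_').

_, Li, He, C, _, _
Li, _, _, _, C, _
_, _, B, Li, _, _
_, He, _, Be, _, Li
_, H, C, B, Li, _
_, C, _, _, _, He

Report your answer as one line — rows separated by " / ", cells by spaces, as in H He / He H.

Be Li He C H B / Li B Be He C H / H Be B Li He C / C He H Be B Li / He H C B Li Be / B C Li H Be He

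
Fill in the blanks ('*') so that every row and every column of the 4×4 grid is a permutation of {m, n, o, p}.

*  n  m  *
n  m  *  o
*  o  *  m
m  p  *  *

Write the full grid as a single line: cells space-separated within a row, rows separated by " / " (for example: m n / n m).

o n m p / n m p o / p o n m / m p o n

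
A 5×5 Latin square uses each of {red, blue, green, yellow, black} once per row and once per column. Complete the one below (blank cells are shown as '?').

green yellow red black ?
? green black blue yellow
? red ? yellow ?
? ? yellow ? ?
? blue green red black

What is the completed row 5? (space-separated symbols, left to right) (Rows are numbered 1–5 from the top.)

yellow blue green red black

row 1 has {red,green,yellow,black}; column 5 has {yellow,black} — only blue is left for (r1,c5).
row 2 has {blue,green,yellow,black}; column 1 has {green} — only red is left for (r2,c1).
row 3 has {red,yellow}; column 3 has {red,green,yellow,black} — only blue is left for (r3,c3).
row 3 has {red,blue,yellow}; column 5 has {blue,yellow,black} — only green is left for (r3,c5).
row 4 has {yellow}; column 2 has {red,blue,green,yellow} — only black is left for (r4,c2).
row 4 has {yellow,black}; column 4 has {red,blue,yellow,black} — only green is left for (r4,c4).
row 4 has {green,yellow,black}; column 5 has {blue,green,yellow,black} — only red is left for (r4,c5).
row 5 has {red,blue,green,black}; column 1 has {red,green} — only yellow is left for (r5,c1).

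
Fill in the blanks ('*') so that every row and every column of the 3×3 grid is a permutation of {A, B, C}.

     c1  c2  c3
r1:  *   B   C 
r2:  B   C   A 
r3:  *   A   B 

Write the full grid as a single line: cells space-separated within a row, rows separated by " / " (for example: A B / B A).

(r1,c1): row 1 has {B,C}; column 1 has {B}, so it must be A.
(r3,c1): row 3 has {A,B}; column 1 has {A,B}, so it must be C.

A B C / B C A / C A B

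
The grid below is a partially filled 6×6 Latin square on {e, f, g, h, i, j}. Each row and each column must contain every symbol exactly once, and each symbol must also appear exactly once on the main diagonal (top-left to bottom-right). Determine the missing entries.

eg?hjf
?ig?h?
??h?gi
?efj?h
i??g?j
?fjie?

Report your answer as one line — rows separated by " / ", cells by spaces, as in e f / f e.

e g i h j f / j i g f h e / f j h e g i / g e f j i h / i h e g f j / h f j i e g

(r1,c3) = i
(r2,c6) = e
(r3,c2) = j
(r4,c1) = g
(r4,c5) = i
(r5,c2) = h
(r5,c3) = e
(r5,c5) = f
(r6,c1) = h
(r6,c6) = g
(r2,c4) = f
(r3,c1) = f
(r3,c4) = e
(r2,c1) = j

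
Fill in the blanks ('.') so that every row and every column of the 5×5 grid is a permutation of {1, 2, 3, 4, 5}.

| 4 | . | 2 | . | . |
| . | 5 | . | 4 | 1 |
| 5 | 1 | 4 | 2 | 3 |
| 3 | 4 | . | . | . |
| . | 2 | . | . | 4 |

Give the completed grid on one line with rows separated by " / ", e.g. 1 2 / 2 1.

4 3 2 1 5 / 2 5 3 4 1 / 5 1 4 2 3 / 3 4 1 5 2 / 1 2 5 3 4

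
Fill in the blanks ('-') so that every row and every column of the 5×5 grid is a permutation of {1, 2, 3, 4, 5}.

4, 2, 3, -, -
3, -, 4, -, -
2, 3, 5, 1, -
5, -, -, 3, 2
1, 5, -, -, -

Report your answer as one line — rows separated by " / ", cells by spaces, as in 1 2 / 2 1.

(r1,c4): row 1 has {2,3,4}; column 4 has {1,3}, so it must be 5.
(r1,c5): row 1 has {2,3,4,5}; column 5 has {2}, so it must be 1.
(r2,c2): row 2 has {3,4}; column 2 has {2,3,5}, so it must be 1.
(r2,c4): row 2 has {1,3,4}; column 4 has {1,3,5}, so it must be 2.
(r2,c5): row 2 has {1,2,3,4}; column 5 has {1,2}, so it must be 5.
(r3,c5): row 3 has {1,2,3,5}; column 5 has {1,2,5}, so it must be 4.
(r4,c2): row 4 has {2,3,5}; column 2 has {1,2,3,5}, so it must be 4.
(r4,c3): row 4 has {2,3,4,5}; column 3 has {3,4,5}, so it must be 1.
(r5,c3): row 5 has {1,5}; column 3 has {1,3,4,5}, so it must be 2.
(r5,c4): row 5 has {1,2,5}; column 4 has {1,2,3,5}, so it must be 4.
(r5,c5): row 5 has {1,2,4,5}; column 5 has {1,2,4,5}, so it must be 3.

4 2 3 5 1 / 3 1 4 2 5 / 2 3 5 1 4 / 5 4 1 3 2 / 1 5 2 4 3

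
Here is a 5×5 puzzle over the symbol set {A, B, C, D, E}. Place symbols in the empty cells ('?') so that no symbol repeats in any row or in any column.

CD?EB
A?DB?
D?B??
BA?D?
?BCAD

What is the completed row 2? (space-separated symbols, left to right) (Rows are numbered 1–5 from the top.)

A C D B E

At row 1, column 3: row 1 has {B,C,D,E}; column 3 has {B,C,D}; that leaves A.
At row 3, column 4: row 3 has {B,D}; column 4 has {A,B,D,E}; that leaves C.
At row 4, column 3: row 4 has {A,B,D}; column 3 has {A,B,C,D}; that leaves E.
At row 4, column 5: row 4 has {A,B,D,E}; column 5 has {B,D}; that leaves C.
At row 5, column 1: row 5 has {A,B,C,D}; column 1 has {A,B,C,D}; that leaves E.
At row 2, column 5: row 2 has {A,B,D}; column 5 has {B,C,D}; that leaves E.
At row 3, column 2: row 3 has {B,C,D}; column 2 has {A,B,D}; that leaves E.
At row 3, column 5: row 3 has {B,C,D,E}; column 5 has {B,C,D,E}; that leaves A.
At row 2, column 2: row 2 has {A,B,D,E}; column 2 has {A,B,D,E}; that leaves C.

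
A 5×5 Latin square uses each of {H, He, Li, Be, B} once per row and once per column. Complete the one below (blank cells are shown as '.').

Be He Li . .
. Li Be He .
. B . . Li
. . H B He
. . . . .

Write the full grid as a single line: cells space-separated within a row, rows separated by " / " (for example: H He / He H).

Cell (r1,c4): row 1 has {He,Li,Be}; column 4 has {He,B} → H.
Cell (r1,c5): row 1 has {H,He,Li,Be}; column 5 has {He,Li} → B.
Cell (r2,c5): row 2 has {He,Li,Be}; column 5 has {He,Li,B} → H.
Cell (r3,c3): row 3 has {Li,B}; column 3 has {H,Li,Be} → He.
Cell (r3,c4): row 3 has {He,Li,B}; column 4 has {H,He,B} → Be.
Cell (r4,c1): row 4 has {H,He,B}; column 1 has {Be} → Li.
Cell (r4,c2): row 4 has {H,He,Li,B}; column 2 has {He,Li,B} → Be.
Cell (r5,c2): row 5 is empty so far; column 2 has {He,Li,Be,B} → H.
Cell (r5,c3): row 5 has {H}; column 3 has {H,He,Li,Be} → B.
Cell (r5,c4): row 5 has {H,B}; column 4 has {H,He,Be,B} → Li.
Cell (r5,c5): row 5 has {H,Li,B}; column 5 has {H,He,Li,B} → Be.
Cell (r2,c1): row 2 has {H,He,Li,Be}; column 1 has {Li,Be} → B.
Cell (r3,c1): row 3 has {He,Li,Be,B}; column 1 has {Li,Be,B} → H.
Cell (r5,c1): row 5 has {H,Li,Be,B}; column 1 has {H,Li,Be,B} → He.

Be He Li H B / B Li Be He H / H B He Be Li / Li Be H B He / He H B Li Be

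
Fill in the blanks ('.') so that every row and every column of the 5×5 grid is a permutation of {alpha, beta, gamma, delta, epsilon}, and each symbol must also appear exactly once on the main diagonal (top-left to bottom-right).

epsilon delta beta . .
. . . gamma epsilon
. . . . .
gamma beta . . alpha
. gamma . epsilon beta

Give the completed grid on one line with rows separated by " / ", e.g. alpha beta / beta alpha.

epsilon delta beta alpha gamma / beta alpha delta gamma epsilon / alpha epsilon gamma beta delta / gamma beta epsilon delta alpha / delta gamma alpha epsilon beta

(r1,c4): row 1 has {beta,delta,epsilon}; column 4 has {gamma,epsilon}, so it must be alpha.
(r1,c5): row 1 has {alpha,beta,delta,epsilon}; column 5 has {alpha,beta,epsilon}, so it must be gamma.
(r2,c2): row 2 has {gamma,epsilon}; column 2 has {beta,gamma,delta}; the diagonal has {beta,epsilon}, so it must be alpha.
(r2,c3): row 2 has {alpha,gamma,epsilon}; column 3 has {beta}, so it must be delta.
(r3,c2): row 3 is empty so far; column 2 has {alpha,beta,gamma,delta}, so it must be epsilon.
(r3,c3): row 3 has {epsilon}; column 3 has {beta,delta}; the diagonal has {alpha,beta,epsilon}, so it must be gamma.
(r3,c5): row 3 has {gamma,epsilon}; column 5 has {alpha,beta,gamma,epsilon}, so it must be delta.
(r4,c3): row 4 has {alpha,beta,gamma}; column 3 has {beta,gamma,delta}, so it must be epsilon.
(r4,c4): row 4 has {alpha,beta,gamma,epsilon}; column 4 has {alpha,gamma,epsilon}; the diagonal has {alpha,beta,gamma,epsilon}, so it must be delta.
(r5,c3): row 5 has {beta,gamma,epsilon}; column 3 has {beta,gamma,delta,epsilon}, so it must be alpha.
(r2,c1): row 2 has {alpha,gamma,delta,epsilon}; column 1 has {gamma,epsilon}, so it must be beta.
(r3,c1): row 3 has {gamma,delta,epsilon}; column 1 has {beta,gamma,epsilon}, so it must be alpha.
(r3,c4): row 3 has {alpha,gamma,delta,epsilon}; column 4 has {alpha,gamma,delta,epsilon}, so it must be beta.
(r5,c1): row 5 has {alpha,beta,gamma,epsilon}; column 1 has {alpha,beta,gamma,epsilon}, so it must be delta.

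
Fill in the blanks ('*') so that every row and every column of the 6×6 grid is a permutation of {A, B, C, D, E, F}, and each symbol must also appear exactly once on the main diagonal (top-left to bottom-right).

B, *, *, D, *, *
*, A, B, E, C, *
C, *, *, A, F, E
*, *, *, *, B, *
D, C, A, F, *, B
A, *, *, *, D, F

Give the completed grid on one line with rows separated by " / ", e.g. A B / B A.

(r2,c1) = F
(r2,c6) = D
(r3,c3) = D
(r4,c1) = E
(r4,c4) = C
(r4,c6) = A
(r5,c5) = E
(r6,c4) = B
(r1,c5) = A
(r1,c6) = C
(r3,c2) = B
(r4,c3) = F
(r6,c2) = E
(r6,c3) = C
(r1,c2) = F
(r1,c3) = E
(r4,c2) = D

B F E D A C / F A B E C D / C B D A F E / E D F C B A / D C A F E B / A E C B D F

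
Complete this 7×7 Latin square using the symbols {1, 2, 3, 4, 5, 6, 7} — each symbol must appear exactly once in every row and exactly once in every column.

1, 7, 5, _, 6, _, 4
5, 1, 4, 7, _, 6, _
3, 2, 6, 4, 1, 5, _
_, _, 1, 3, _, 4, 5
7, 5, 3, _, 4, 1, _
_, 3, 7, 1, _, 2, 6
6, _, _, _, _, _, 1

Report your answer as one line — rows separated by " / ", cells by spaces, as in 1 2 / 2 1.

(r1,c4) = 2
(r1,c6) = 3
(r3,c7) = 7
(r4,c1) = 2
(r4,c2) = 6
(r4,c5) = 7
(r5,c4) = 6
(r5,c7) = 2
(r6,c1) = 4
(r6,c5) = 5
(r7,c2) = 4
(r7,c3) = 2
(r7,c4) = 5
(r7,c5) = 3
(r7,c6) = 7
(r2,c5) = 2
(r2,c7) = 3

1 7 5 2 6 3 4 / 5 1 4 7 2 6 3 / 3 2 6 4 1 5 7 / 2 6 1 3 7 4 5 / 7 5 3 6 4 1 2 / 4 3 7 1 5 2 6 / 6 4 2 5 3 7 1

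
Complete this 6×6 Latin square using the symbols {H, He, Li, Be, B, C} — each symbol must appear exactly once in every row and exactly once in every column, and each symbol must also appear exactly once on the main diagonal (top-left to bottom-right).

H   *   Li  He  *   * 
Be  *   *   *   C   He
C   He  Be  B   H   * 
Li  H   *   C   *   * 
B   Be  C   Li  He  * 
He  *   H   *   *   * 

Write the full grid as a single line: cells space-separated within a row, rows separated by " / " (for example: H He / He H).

H B Li He Be C / Be Li B H C He / C He Be B H Li / Li H He C B Be / B Be C Li He H / He C H Be Li B

(r2,c3) = B
(r2,c4) = H
(r3,c6) = Li
(r4,c3) = He
(r5,c6) = H
(r6,c4) = Be
(r6,c6) = B
(r2,c2) = Li
(r4,c6) = Be
(r6,c2) = C
(r6,c5) = Li
(r1,c2) = B
(r1,c5) = Be
(r1,c6) = C
(r4,c5) = B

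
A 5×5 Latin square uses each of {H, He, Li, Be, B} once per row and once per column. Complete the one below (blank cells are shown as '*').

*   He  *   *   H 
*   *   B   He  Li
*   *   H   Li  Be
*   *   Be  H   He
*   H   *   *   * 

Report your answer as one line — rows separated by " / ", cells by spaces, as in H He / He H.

Be He Li B H / H Be B He Li / He B H Li Be / B Li Be H He / Li H He Be B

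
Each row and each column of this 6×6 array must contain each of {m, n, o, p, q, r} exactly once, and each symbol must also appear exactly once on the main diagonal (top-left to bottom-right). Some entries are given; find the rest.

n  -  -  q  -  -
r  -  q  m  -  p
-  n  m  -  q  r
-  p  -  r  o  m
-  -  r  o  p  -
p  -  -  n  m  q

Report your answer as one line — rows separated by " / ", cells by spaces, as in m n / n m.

row 1 has {n,q}; column 5 has {m,o,p,q} — only r is left for (r1,c5).
row 1 has {n,q,r}; column 6 has {m,p,q,r} — only o is left for (r1,c6).
row 2 has {m,p,q,r}; column 2 has {n,p}; the diagonal has {m,n,p,q,r} — only o is left for (r2,c2).
row 2 has {m,o,p,q,r}; column 5 has {m,o,p,q,r} — only n is left for (r2,c5).
row 3 has {m,n,q,r}; column 1 has {n,p,r} — only o is left for (r3,c1).
row 3 has {m,n,o,q,r}; column 4 has {m,n,o,q,r} — only p is left for (r3,c4).
row 4 has {m,o,p,r}; column 1 has {n,o,p,r} — only q is left for (r4,c1).
row 4 has {m,o,p,q,r}; column 3 has {m,q,r} — only n is left for (r4,c3).
row 5 has {o,p,r}; column 1 has {n,o,p,q,r} — only m is left for (r5,c1).
row 5 has {m,o,p,r}; column 2 has {n,o,p} — only q is left for (r5,c2).
row 5 has {m,o,p,q,r}; column 6 has {m,o,p,q,r} — only n is left for (r5,c6).
row 6 has {m,n,p,q}; column 2 has {n,o,p,q} — only r is left for (r6,c2).
row 6 has {m,n,p,q,r}; column 3 has {m,n,q,r} — only o is left for (r6,c3).
row 1 has {n,o,q,r}; column 2 has {n,o,p,q,r} — only m is left for (r1,c2).
row 1 has {m,n,o,q,r}; column 3 has {m,n,o,q,r} — only p is left for (r1,c3).

n m p q r o / r o q m n p / o n m p q r / q p n r o m / m q r o p n / p r o n m q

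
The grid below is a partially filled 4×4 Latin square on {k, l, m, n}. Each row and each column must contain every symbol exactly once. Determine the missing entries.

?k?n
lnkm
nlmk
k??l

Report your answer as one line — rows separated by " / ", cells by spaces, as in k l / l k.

m k l n / l n k m / n l m k / k m n l

(r1,c1) = m
(r1,c3) = l
(r4,c2) = m
(r4,c3) = n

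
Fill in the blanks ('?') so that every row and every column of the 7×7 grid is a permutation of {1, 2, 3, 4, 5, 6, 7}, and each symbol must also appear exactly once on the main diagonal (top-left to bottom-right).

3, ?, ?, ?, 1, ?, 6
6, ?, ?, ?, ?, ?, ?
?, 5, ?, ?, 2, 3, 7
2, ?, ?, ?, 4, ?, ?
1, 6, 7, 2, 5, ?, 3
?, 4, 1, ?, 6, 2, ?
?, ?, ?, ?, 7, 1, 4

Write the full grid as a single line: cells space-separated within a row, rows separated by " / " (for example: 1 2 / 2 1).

3 7 2 4 1 5 6 / 6 1 4 5 3 7 2 / 4 5 6 1 2 3 7 / 2 3 5 7 4 6 1 / 1 6 7 2 5 4 3 / 7 4 1 3 6 2 5 / 5 2 3 6 7 1 4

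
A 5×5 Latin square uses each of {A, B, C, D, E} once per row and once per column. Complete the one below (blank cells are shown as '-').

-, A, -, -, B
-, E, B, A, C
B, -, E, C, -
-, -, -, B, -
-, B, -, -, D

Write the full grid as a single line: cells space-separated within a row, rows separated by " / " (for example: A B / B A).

(r2,c1) = D
(r3,c2) = D
(r3,c5) = A
(r4,c2) = C
(r4,c5) = E
(r5,c4) = E
(r1,c4) = D
(r4,c1) = A
(r4,c3) = D
(r5,c1) = C
(r5,c3) = A
(r1,c1) = E
(r1,c3) = C

E A C D B / D E B A C / B D E C A / A C D B E / C B A E D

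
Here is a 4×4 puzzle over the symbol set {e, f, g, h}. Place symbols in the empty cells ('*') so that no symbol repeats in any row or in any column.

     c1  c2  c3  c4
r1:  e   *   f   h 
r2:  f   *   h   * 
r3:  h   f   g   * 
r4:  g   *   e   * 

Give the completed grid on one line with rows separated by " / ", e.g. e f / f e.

(r1,c2): row 1 has {e,f,h}; column 2 has {f}, so it must be g.
(r2,c2): row 2 has {f,h}; column 2 has {f,g}, so it must be e.
(r2,c4): row 2 has {e,f,h}; column 4 has {h}, so it must be g.
(r3,c4): row 3 has {f,g,h}; column 4 has {g,h}, so it must be e.
(r4,c2): row 4 has {e,g}; column 2 has {e,f,g}, so it must be h.
(r4,c4): row 4 has {e,g,h}; column 4 has {e,g,h}, so it must be f.

e g f h / f e h g / h f g e / g h e f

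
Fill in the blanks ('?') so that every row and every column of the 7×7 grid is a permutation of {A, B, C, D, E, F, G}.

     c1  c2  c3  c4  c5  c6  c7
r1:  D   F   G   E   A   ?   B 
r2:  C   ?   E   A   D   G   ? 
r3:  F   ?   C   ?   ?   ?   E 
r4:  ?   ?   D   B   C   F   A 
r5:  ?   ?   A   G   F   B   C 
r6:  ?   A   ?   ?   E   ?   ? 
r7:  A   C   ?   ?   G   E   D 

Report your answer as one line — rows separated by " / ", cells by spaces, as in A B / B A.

D F G E A C B / C B E A D G F / F G C D B A E / G E D B C F A / E D A G F B C / B A F C E D G / A C B F G E D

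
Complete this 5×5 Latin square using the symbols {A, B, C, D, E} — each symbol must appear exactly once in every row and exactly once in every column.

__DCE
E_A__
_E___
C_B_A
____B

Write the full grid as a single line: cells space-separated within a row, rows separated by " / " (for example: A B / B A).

(r3,c3) = C
(r3,c5) = D
(r4,c2) = D
(r4,c4) = E
(r5,c3) = E
(r2,c5) = C
(r2,c2) = B
(r2,c4) = D
(r5,c4) = A
(r1,c2) = A
(r3,c4) = B
(r5,c1) = D
(r5,c2) = C
(r1,c1) = B
(r3,c1) = A

B A D C E / E B A D C / A E C B D / C D B E A / D C E A B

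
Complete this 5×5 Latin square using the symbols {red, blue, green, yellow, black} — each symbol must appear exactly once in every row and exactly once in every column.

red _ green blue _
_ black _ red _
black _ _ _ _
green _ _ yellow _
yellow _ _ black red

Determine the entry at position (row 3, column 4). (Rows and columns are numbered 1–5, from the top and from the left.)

green

(r1,c2) = yellow
(r1,c5) = black
(r2,c1) = blue
(r2,c3) = yellow
(r2,c5) = green
(r3,c4) = green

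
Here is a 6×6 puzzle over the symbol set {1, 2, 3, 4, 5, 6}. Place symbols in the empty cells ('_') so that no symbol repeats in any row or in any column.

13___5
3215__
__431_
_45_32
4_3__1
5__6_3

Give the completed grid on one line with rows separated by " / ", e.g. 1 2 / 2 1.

1 3 6 4 2 5 / 3 2 1 5 6 4 / 2 5 4 3 1 6 / 6 4 5 1 3 2 / 4 6 3 2 5 1 / 5 1 2 6 4 3

(r3,c6) = 6
(r4,c1) = 6
(r4,c4) = 1
(r5,c4) = 2
(r6,c2) = 1
(r6,c3) = 2
(r6,c5) = 4
(r1,c3) = 6
(r1,c4) = 4
(r1,c5) = 2
(r2,c5) = 6
(r2,c6) = 4
(r3,c1) = 2
(r3,c2) = 5
(r5,c2) = 6
(r5,c5) = 5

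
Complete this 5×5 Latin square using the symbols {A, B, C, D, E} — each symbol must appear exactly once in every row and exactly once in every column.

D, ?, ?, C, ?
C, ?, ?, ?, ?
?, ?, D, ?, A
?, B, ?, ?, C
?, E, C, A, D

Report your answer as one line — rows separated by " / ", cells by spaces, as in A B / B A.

D A B C E / C D A E B / E C D B A / A B E D C / B E C A D

(r1,c2) = A
(r2,c2) = D
(r3,c2) = C
(r5,c1) = B
(r3,c1) = E
(r3,c4) = B
(r4,c1) = A
(r4,c3) = E
(r4,c4) = D
(r1,c3) = B
(r1,c5) = E
(r2,c3) = A
(r2,c4) = E
(r2,c5) = B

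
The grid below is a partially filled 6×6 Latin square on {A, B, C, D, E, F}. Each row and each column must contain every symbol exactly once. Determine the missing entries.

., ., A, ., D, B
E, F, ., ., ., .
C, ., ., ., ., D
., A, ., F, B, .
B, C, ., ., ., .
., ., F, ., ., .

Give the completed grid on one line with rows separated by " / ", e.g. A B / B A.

Cell (r1,c1): row 1 has {A,B,D}; column 1 has {B,C,E} → F.
Cell (r1,c2): row 1 has {A,B,D,F}; column 2 has {A,C,F} → E.
Cell (r1,c4): row 1 has {A,B,D,E,F}; column 4 has {F} → C.
Cell (r3,c2): row 3 has {C,D}; column 2 has {A,C,E,F} → B.
Cell (r3,c3): row 3 has {B,C,D}; column 3 has {A,F} → E.
Cell (r3,c4): row 3 has {B,C,D,E}; column 4 has {C,F} → A.
Cell (r3,c5): row 3 has {A,B,C,D,E}; column 5 has {B,D} → F.
Cell (r4,c1): row 4 has {A,B,F}; column 1 has {B,C,E,F} → D.
Cell (r4,c3): row 4 has {A,B,D,F}; column 3 has {A,E,F} → C.
Cell (r4,c6): row 4 has {A,B,C,D,F}; column 6 has {B,D} → E.
Cell (r5,c3): row 5 has {B,C}; column 3 has {A,C,E,F} → D.
Cell (r5,c4): row 5 has {B,C,D}; column 4 has {A,C,F} → E.
Cell (r5,c5): row 5 has {B,C,D,E}; column 5 has {B,D,F} → A.
Cell (r5,c6): row 5 has {A,B,C,D,E}; column 6 has {B,D,E} → F.
Cell (r6,c1): row 6 has {F}; column 1 has {B,C,D,E,F} → A.
Cell (r6,c2): row 6 has {A,F}; column 2 has {A,B,C,E,F} → D.
Cell (r6,c4): row 6 has {A,D,F}; column 4 has {A,C,E,F} → B.
Cell (r6,c6): row 6 has {A,B,D,F}; column 6 has {B,D,E,F} → C.
Cell (r2,c3): row 2 has {E,F}; column 3 has {A,C,D,E,F} → B.
Cell (r2,c4): row 2 has {B,E,F}; column 4 has {A,B,C,E,F} → D.
Cell (r2,c5): row 2 has {B,D,E,F}; column 5 has {A,B,D,F} → C.
Cell (r2,c6): row 2 has {B,C,D,E,F}; column 6 has {B,C,D,E,F} → A.
Cell (r6,c5): row 6 has {A,B,C,D,F}; column 5 has {A,B,C,D,F} → E.

F E A C D B / E F B D C A / C B E A F D / D A C F B E / B C D E A F / A D F B E C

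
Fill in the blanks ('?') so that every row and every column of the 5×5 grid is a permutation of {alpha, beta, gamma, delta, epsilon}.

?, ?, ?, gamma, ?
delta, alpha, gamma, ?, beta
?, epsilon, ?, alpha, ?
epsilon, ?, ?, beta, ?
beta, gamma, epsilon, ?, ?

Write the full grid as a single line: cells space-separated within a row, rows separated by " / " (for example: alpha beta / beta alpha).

alpha beta delta gamma epsilon / delta alpha gamma epsilon beta / gamma epsilon beta alpha delta / epsilon delta alpha beta gamma / beta gamma epsilon delta alpha

Cell (r1,c1): row 1 has {gamma}; column 1 has {beta,delta,epsilon} → alpha.
Cell (r2,c4): row 2 has {alpha,beta,gamma,delta}; column 4 has {alpha,beta,gamma} → epsilon.
Cell (r3,c1): row 3 has {alpha,epsilon}; column 1 has {alpha,beta,delta,epsilon} → gamma.
Cell (r3,c5): row 3 has {alpha,gamma,epsilon}; column 5 has {beta} → delta.
Cell (r4,c2): row 4 has {beta,epsilon}; column 2 has {alpha,gamma,epsilon} → delta.
Cell (r4,c3): row 4 has {beta,delta,epsilon}; column 3 has {gamma,epsilon} → alpha.
Cell (r4,c5): row 4 has {alpha,beta,delta,epsilon}; column 5 has {beta,delta} → gamma.
Cell (r5,c4): row 5 has {beta,gamma,epsilon}; column 4 has {alpha,beta,gamma,epsilon} → delta.
Cell (r5,c5): row 5 has {beta,gamma,delta,epsilon}; column 5 has {beta,gamma,delta} → alpha.
Cell (r1,c2): row 1 has {alpha,gamma}; column 2 has {alpha,gamma,delta,epsilon} → beta.
Cell (r1,c3): row 1 has {alpha,beta,gamma}; column 3 has {alpha,gamma,epsilon} → delta.
Cell (r1,c5): row 1 has {alpha,beta,gamma,delta}; column 5 has {alpha,beta,gamma,delta} → epsilon.
Cell (r3,c3): row 3 has {alpha,gamma,delta,epsilon}; column 3 has {alpha,gamma,delta,epsilon} → beta.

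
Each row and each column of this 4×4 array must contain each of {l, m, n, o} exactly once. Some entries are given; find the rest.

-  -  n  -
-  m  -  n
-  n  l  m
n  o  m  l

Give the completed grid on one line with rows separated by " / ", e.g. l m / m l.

m l n o / l m o n / o n l m / n o m l

(r1,c2) = l
(r1,c4) = o
(r2,c3) = o
(r3,c1) = o
(r1,c1) = m
(r2,c1) = l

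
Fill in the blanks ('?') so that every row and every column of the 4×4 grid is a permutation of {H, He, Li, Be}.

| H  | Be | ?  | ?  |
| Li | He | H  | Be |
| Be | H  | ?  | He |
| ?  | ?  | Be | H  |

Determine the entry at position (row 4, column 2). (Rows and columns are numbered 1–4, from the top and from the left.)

Li

(r1,c4): row 1 has {H,Be}; column 4 has {H,He,Be}, so it must be Li.
(r3,c3): row 3 has {H,He,Be}; column 3 has {H,Be}, so it must be Li.
(r4,c1): row 4 has {H,Be}; column 1 has {H,Li,Be}, so it must be He.
(r4,c2): row 4 has {H,He,Be}; column 2 has {H,He,Be}, so it must be Li.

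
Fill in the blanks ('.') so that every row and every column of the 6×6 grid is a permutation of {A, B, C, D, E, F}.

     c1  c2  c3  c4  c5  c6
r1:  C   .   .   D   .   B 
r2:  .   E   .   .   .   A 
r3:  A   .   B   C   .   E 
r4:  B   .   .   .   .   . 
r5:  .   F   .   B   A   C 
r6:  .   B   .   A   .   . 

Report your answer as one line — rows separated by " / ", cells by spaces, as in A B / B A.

C A F D E B / D E C F B A / A D B C F E / B C A E D F / E F D B A C / F B E A C D

(r1,c2) = A
(r2,c4) = F
(r3,c2) = D
(r3,c5) = F
(r4,c2) = C
(r4,c4) = E
(r4,c5) = D
(r4,c6) = F
(r6,c6) = D
(r1,c5) = E
(r2,c1) = D
(r2,c3) = C
(r2,c5) = B
(r4,c3) = A
(r5,c1) = E
(r5,c3) = D
(r6,c1) = F
(r6,c3) = E
(r6,c5) = C
(r1,c3) = F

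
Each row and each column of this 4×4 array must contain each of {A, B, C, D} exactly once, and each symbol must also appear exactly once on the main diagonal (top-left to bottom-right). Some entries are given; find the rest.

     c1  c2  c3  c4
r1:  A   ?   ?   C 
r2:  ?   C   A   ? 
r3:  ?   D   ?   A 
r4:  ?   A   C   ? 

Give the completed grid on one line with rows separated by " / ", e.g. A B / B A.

Cell (r1,c2): row 1 has {A,C}; column 2 has {A,C,D} → B.
Cell (r1,c3): row 1 has {A,B,C}; column 3 has {A,C} → D.
Cell (r3,c3): row 3 has {A,D}; column 3 has {A,C,D}; the diagonal has {A,C} → B.
Cell (r4,c4): row 4 has {A,C}; column 4 has {A,C}; the diagonal has {A,B,C} → D.
Cell (r2,c4): row 2 has {A,C}; column 4 has {A,C,D} → B.
Cell (r3,c1): row 3 has {A,B,D}; column 1 has {A} → C.
Cell (r4,c1): row 4 has {A,C,D}; column 1 has {A,C} → B.
Cell (r2,c1): row 2 has {A,B,C}; column 1 has {A,B,C} → D.

A B D C / D C A B / C D B A / B A C D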